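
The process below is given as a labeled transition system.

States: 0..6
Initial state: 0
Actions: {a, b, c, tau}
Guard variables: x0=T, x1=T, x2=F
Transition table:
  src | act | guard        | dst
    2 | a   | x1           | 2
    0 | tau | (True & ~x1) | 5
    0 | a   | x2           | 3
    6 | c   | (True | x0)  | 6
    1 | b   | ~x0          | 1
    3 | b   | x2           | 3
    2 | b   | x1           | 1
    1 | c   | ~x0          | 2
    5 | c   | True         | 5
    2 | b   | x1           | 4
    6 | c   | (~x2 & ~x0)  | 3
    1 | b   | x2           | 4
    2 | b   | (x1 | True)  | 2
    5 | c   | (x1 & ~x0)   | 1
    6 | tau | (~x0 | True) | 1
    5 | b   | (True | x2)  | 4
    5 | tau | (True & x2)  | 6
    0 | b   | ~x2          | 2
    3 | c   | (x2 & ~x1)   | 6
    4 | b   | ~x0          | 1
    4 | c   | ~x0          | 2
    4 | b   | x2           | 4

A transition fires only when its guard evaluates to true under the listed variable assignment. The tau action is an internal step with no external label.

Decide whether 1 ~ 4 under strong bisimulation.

Answer: BISIMILAR

Trace:
Compute ~ classes (split until stable):
  π0 = {{0,1,2,3,4,5,6}}
  π1 = {{0},{1,3,4},{2},{5},{6}}
Fixed point at round 2; 5 class(es).
class of 1: {1,3,4}; class of 4: {1,3,4}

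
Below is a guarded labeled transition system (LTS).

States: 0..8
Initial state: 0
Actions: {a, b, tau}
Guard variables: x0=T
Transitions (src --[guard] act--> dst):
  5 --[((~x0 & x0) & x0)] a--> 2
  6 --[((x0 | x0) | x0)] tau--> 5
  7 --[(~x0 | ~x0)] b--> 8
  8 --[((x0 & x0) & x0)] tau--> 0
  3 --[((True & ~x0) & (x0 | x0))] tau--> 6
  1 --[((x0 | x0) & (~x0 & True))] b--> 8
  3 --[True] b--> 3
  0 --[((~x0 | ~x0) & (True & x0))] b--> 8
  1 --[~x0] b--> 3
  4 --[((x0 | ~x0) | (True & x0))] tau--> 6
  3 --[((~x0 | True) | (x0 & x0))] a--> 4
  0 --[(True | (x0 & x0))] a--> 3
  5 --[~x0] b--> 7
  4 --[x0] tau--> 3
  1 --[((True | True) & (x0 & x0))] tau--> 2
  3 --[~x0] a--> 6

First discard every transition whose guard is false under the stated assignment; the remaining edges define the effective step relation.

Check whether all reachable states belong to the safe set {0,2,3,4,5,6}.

Safe = {0,2,3,4,5,6}
Reach set: {0,3,4,5,6}
  0: ok
  3: ok
  4: ok
  5: ok
  6: ok

Answer: INVARIANT HOLDS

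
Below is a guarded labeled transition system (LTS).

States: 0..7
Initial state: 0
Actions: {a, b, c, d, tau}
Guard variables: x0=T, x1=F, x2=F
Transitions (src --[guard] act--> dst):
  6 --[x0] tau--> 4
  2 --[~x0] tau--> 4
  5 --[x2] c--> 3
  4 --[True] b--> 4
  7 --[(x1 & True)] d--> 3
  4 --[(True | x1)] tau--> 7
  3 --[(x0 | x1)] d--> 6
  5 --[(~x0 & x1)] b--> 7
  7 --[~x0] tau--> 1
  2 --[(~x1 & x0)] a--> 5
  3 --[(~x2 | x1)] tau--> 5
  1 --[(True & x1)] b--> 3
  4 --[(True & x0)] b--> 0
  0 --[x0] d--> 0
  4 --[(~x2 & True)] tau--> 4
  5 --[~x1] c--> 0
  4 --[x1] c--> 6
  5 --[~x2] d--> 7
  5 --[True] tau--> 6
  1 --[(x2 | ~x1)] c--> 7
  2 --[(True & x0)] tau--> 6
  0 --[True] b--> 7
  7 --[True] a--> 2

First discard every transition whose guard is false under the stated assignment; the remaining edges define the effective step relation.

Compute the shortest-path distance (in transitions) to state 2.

Breadth-first toward 2:
  L0 = {0}
  L1 = {7}
  L2 = {2}
2 enters at depth 2; path b·a

Answer: 2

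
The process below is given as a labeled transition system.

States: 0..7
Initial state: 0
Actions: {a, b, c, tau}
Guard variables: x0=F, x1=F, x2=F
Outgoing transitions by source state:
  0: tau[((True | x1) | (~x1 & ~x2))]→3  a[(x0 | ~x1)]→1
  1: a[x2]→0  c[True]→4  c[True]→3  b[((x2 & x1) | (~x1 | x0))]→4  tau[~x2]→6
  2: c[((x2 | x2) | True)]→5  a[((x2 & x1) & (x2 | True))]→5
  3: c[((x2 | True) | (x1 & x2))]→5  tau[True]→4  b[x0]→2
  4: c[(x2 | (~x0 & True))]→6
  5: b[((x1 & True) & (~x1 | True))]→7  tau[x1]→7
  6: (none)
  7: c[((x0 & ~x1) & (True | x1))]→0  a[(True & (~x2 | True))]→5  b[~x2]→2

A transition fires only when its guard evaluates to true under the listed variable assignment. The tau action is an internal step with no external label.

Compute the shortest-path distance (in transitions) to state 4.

Answer: 2

Trace:
Breadth-first toward 4:
  Layer 0: {0}
  Layer 1: {1,3}
  Layer 2: {4,5,6}
first hit 4 at d=2 via a·b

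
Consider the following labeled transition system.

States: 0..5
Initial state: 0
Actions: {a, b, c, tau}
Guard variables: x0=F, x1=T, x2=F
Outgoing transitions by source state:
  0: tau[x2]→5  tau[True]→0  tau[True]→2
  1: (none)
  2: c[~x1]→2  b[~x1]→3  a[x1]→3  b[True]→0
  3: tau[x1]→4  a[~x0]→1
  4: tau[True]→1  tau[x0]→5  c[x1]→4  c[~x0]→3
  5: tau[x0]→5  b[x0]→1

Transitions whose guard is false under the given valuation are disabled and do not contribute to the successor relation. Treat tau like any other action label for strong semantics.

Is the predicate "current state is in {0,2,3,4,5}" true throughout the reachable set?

Answer: INVARIANT VIOLATED at state 1

Trace:
Safe = {0,2,3,4,5}
R = {0,1,2,3,4}
  0: ✓
  1: ✗ unsafe
  2: ✓
  3: ✓
  4: ✓
witness against invariant: tau·a·a → 1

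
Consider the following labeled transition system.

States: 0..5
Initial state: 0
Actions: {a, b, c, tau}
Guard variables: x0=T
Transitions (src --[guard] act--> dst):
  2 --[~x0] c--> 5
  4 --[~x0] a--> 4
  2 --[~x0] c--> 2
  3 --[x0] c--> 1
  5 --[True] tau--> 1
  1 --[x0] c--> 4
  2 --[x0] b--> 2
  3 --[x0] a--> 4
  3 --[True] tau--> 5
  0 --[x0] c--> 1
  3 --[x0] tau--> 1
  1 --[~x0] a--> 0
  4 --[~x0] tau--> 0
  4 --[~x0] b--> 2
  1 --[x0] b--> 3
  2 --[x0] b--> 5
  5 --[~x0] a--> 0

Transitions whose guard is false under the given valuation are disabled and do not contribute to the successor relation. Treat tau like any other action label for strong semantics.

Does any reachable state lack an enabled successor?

Reach set: {0,1,3,4,5}
  0: c→1  [1 exit(s)]
  1: b→3  c→4  [2 exit(s)]
  3: a→4  c→1  tau→1  tau→5  [4 exit(s)]
  4: ∅  [no exit]
  5: tau→1  [1 exit(s)]
Path to 4: c·c

Answer: DEADLOCK at state 4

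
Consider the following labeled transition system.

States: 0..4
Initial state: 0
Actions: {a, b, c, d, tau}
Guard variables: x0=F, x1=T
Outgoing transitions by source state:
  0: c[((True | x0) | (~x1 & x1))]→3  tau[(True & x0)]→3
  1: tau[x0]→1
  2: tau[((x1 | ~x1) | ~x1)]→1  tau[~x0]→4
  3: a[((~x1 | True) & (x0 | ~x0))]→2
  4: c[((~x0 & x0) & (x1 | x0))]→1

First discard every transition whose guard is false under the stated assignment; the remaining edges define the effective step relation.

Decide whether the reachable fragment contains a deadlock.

Answer: DEADLOCK at state 1

Working:
R = {0,1,2,3,4}
  0: c→3  [1 out]
  1: ∅  [no exit]
  2: tau→1  tau→4  [2 out]
  3: a→2  [1 out]
  4: ∅  [no exit]
witness 1: c·a·tau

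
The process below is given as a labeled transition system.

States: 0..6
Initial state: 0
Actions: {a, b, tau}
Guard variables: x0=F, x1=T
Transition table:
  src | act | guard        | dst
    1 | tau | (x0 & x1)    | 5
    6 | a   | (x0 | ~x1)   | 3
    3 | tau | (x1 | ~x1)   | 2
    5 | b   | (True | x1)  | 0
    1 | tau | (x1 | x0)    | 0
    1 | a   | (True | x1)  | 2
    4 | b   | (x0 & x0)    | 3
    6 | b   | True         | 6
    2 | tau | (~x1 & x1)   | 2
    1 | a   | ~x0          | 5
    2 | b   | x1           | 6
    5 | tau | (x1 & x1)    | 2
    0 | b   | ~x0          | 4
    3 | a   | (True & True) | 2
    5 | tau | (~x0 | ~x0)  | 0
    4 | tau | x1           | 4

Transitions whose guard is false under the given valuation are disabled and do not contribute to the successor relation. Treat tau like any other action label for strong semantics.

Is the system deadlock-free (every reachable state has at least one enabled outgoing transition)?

Reachable = {0,4}
  0: b→4  [1 out]
  4: tau→4  [1 out]

Answer: DEADLOCK-FREE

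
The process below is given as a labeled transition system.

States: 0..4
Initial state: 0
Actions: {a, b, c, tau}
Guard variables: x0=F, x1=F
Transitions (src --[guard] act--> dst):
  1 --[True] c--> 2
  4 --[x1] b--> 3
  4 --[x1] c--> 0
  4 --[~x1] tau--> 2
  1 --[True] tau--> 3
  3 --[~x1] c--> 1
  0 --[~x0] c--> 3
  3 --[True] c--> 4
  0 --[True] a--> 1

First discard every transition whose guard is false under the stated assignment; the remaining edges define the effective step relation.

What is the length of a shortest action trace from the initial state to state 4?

Breadth-first toward 4:
  depth 0: {0}
  depth 1: {1,3}
  depth 2: {2,4}
4 enters at depth 2; path c·c

Answer: 2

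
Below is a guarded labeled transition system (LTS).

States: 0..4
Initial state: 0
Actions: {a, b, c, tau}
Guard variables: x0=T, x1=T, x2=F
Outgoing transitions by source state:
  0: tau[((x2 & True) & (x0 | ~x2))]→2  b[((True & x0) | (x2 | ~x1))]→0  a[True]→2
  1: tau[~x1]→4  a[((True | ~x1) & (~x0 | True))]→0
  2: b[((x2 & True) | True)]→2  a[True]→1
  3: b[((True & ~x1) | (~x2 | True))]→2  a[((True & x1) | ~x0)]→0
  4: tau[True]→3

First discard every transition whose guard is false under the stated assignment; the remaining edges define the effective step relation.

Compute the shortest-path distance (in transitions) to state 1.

BFS to 1:
  depth 0: {0}
  depth 1: {2}
  depth 2: {1}
first hit 1 at d=2 via a·a

Answer: 2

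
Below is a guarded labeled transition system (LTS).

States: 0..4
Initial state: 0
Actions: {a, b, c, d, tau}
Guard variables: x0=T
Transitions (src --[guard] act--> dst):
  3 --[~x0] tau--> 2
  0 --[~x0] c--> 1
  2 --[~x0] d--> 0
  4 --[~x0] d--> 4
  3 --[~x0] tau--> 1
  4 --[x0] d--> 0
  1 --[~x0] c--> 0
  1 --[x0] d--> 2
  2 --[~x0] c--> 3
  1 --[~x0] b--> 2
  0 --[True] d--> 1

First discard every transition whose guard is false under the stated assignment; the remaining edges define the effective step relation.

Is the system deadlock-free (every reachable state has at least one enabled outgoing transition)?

Reachable = {0,1,2}
  0: d→1  [1 out]
  1: d→2  [1 out]
  2: ∅  [no exit]
witness 2: d·d

Answer: DEADLOCK at state 2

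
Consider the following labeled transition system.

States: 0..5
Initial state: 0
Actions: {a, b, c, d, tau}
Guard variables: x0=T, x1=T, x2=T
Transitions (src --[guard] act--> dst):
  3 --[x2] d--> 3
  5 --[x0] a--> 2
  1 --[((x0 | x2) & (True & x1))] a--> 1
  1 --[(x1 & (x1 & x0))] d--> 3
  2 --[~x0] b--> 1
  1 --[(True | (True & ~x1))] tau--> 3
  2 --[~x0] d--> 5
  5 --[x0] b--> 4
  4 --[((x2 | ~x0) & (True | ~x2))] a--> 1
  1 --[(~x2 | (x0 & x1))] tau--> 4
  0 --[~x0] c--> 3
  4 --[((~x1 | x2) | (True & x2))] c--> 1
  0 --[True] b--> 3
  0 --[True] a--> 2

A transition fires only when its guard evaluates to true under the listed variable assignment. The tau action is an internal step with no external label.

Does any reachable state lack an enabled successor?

Reach set: {0,2,3}
  0: a→2  b→3  [2 exit(s)]
  2: ∅  [STUCK]
  3: d→3  [1 exit(s)]
Path to 2: a

Answer: DEADLOCK at state 2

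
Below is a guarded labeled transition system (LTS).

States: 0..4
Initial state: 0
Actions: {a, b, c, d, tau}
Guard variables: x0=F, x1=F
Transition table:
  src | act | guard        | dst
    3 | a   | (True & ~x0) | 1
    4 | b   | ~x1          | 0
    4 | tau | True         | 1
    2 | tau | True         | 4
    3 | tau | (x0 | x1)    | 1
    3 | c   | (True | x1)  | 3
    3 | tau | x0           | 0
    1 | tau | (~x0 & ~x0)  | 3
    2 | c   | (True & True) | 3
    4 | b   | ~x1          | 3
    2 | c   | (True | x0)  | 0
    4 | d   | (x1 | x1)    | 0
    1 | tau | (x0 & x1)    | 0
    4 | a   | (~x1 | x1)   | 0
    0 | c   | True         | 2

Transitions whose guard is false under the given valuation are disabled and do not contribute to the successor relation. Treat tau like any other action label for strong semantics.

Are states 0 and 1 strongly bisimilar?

Answer: NOT BISIMILAR

Analysis:
Bisimulation quotient by refinement:
  π0 = {{0,1,2,3,4}}
  π1 = {{0},{1},{2},{3},{4}}
Fixed point at round 2; 5 class(es).
class of 0: {0}; class of 1: {1}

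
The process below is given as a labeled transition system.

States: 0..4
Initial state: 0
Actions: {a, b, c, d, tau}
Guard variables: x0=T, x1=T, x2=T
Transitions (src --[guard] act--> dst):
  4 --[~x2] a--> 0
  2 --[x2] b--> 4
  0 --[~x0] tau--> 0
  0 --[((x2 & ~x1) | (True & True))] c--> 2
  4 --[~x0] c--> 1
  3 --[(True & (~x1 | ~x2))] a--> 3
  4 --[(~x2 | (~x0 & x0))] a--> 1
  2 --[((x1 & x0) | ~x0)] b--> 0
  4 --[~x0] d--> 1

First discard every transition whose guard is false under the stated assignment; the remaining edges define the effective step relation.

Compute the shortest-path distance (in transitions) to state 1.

Answer: UNREACHABLE

Analysis:
BFS to 1:
  Layer 0: {0}
  Layer 1: {2}
  Layer 2: {4}
1 never appears.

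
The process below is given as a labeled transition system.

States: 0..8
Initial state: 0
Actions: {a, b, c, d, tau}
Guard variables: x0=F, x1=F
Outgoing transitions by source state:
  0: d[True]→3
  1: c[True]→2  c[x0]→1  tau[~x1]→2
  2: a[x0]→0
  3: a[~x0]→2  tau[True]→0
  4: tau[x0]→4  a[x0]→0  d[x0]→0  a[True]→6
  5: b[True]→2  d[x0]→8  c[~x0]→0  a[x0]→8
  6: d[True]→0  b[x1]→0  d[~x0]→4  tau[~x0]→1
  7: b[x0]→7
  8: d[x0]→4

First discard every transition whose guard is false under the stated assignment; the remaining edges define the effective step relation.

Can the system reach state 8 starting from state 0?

Answer: UNREACHABLE

Working:
After dropping false guards: 11 live edges.
L0 = {0}
L1 = {3}  total {0,3}
L2 = {2}  total {0,2,3}
Reachable = {0,2,3}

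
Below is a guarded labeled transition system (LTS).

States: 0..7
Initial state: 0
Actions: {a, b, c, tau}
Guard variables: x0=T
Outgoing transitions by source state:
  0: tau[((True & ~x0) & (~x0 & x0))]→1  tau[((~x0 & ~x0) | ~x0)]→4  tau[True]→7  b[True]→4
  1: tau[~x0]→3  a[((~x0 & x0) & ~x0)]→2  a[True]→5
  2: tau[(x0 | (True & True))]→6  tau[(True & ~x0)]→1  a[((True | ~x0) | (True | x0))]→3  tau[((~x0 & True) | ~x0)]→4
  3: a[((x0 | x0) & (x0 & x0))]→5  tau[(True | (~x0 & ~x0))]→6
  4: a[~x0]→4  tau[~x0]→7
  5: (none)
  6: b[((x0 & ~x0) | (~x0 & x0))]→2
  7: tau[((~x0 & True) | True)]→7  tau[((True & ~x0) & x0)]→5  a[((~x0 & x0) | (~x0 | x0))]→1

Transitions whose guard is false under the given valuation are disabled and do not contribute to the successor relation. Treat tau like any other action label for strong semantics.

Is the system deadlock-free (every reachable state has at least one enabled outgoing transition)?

Answer: DEADLOCK at state 4

Analysis:
R = {0,1,4,5,7}
  0: b→4  tau→7  [deg 2]
  1: a→5  [deg 1]
  4: ∅  [no exit]
  5: ∅  [no exit]
  7: a→1  tau→7  [deg 2]
Path to 4: b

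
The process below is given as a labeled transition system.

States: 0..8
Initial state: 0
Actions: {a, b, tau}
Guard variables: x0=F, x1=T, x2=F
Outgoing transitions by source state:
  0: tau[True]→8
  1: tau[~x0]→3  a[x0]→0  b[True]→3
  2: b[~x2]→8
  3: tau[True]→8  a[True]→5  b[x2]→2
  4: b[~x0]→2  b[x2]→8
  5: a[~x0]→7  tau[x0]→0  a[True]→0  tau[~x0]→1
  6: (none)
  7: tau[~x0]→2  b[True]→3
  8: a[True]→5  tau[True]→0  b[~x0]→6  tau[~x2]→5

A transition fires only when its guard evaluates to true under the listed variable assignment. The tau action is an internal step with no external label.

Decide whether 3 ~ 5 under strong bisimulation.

Compute ~ classes (split until stable):
  π0 = {{0,1,2,3,4,5,6,7,8}}
  π1 = {{0},{1,7},{2,4},{3,5},{6},{8}}
  π2 = {{0},{1},{2},{3},{4},{5},{6},{7},{8}}
9 equivalence class(es) (converged in 3)
[3]={3}  [5]={5}

Answer: NOT BISIMILAR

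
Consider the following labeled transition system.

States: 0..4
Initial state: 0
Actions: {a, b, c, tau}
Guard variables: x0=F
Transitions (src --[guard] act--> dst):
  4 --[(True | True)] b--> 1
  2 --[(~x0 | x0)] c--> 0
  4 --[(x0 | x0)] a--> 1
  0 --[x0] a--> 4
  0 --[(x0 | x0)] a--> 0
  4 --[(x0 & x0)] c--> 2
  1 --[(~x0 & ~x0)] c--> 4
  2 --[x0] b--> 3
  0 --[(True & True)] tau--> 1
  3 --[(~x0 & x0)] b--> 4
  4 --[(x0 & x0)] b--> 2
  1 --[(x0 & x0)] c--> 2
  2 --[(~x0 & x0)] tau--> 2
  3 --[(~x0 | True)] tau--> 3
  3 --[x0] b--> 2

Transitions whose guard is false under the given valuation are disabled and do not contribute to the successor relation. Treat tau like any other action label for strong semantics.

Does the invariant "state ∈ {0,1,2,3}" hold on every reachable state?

Answer: INVARIANT VIOLATED at state 4

Trace:
Safe = {0,1,2,3}
Reachable = {0,1,4}
  0: ok
  1: ok
  4: ✗ unsafe
counterexample path to 4: tau·c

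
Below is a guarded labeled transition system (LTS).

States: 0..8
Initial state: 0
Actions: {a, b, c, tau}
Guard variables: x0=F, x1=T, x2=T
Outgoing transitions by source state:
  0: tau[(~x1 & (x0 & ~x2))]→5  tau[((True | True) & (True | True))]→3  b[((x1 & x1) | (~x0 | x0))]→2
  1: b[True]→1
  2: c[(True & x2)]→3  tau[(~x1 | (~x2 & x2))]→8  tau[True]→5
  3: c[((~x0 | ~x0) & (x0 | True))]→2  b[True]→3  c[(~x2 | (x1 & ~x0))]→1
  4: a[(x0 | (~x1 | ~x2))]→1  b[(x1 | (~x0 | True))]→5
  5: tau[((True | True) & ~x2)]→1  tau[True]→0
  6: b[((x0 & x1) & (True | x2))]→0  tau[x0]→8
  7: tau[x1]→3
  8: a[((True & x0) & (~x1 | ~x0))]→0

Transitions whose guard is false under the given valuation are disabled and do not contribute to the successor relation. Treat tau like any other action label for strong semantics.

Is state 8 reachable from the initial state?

Answer: UNREACHABLE

Analysis:
Guard filter leaves 11 enabled edge(s).
L0 = {0}
L1 = {2,3}  cumulative {0,2,3}
L2 = {1,5}  cumulative {0,1,2,3,5}
Reach set: {0,1,2,3,5}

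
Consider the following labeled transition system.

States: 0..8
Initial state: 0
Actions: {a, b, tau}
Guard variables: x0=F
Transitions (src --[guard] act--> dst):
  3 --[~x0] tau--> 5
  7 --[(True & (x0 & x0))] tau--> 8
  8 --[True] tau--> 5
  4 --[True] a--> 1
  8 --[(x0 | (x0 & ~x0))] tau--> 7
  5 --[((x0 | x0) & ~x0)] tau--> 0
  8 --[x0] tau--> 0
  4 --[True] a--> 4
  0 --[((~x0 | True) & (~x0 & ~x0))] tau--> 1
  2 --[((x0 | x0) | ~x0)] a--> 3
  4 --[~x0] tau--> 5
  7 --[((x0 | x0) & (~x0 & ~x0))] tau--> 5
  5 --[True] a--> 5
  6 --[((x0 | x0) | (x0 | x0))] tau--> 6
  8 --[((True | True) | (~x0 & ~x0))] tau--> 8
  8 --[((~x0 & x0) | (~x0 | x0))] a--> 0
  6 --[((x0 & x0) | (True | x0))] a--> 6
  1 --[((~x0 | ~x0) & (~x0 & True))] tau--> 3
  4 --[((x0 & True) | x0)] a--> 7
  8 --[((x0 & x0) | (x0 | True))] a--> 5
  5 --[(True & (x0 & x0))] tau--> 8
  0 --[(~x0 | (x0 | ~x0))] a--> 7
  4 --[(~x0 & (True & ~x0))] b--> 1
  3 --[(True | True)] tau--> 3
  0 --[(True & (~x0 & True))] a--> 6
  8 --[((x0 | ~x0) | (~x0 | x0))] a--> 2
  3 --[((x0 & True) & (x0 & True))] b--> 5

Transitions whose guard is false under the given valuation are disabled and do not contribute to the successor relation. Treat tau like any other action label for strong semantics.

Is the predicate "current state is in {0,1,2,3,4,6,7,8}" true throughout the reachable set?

Safe = {0,1,2,3,4,6,7,8}
Reach set: {0,1,3,5,6,7}
  0: ok
  1: ok
  3: ok
  5: ✗ unsafe
  6: ok
  7: ok
witness against invariant: tau·tau·tau → 5

Answer: INVARIANT VIOLATED at state 5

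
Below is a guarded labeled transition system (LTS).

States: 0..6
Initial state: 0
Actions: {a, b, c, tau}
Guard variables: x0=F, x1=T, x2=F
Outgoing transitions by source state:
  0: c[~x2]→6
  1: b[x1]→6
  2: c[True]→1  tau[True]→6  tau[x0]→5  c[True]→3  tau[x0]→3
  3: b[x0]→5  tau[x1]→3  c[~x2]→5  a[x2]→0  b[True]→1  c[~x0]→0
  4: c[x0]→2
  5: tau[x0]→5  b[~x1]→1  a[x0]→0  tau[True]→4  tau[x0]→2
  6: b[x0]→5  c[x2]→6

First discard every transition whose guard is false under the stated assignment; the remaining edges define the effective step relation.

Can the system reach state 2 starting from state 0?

Guard filter leaves 10 enabled edge(s).
Layer 0: {0}
Layer 1: {6}  total {0,6}
Reachable = {0,6}

Answer: UNREACHABLE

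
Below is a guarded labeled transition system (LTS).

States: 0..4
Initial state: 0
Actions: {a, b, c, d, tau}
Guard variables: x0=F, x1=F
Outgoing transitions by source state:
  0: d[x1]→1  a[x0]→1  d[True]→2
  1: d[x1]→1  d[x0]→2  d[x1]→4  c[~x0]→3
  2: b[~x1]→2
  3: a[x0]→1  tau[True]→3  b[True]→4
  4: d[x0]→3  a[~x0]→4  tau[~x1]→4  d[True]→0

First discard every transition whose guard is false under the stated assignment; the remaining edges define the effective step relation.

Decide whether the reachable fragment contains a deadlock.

Answer: DEADLOCK-FREE

Working:
R = {0,2}
  0: d→2  [1 exit(s)]
  2: b→2  [1 exit(s)]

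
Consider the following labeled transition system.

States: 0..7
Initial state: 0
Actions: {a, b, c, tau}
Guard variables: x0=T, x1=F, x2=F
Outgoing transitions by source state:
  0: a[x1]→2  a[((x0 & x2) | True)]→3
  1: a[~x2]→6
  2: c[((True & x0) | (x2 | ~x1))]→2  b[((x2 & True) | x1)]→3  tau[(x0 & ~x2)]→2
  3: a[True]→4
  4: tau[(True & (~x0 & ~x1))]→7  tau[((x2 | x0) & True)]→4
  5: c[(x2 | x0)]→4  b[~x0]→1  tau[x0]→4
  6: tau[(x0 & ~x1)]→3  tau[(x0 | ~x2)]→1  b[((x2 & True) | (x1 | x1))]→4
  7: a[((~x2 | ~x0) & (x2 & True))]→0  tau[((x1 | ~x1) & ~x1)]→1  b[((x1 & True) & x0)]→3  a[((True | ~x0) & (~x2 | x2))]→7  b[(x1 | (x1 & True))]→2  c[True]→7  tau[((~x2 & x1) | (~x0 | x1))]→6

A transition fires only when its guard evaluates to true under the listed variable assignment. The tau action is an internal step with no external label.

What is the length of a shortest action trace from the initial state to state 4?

Breadth-first toward 4:
  depth 0: {0}
  depth 1: {3}
  depth 2: {4}
depth(4)=2, e.g. a·a

Answer: 2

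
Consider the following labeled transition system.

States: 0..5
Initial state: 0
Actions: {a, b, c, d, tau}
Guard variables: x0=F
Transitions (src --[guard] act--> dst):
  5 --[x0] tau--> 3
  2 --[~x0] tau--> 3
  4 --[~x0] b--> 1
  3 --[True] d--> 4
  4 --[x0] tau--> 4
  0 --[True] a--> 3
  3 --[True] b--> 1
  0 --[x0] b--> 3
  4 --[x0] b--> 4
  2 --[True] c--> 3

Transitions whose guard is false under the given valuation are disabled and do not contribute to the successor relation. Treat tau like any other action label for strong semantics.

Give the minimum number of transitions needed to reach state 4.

Breadth-first toward 4:
  depth 0: {0}
  depth 1: {3}
  depth 2: {1,4}
depth(4)=2, e.g. a·d

Answer: 2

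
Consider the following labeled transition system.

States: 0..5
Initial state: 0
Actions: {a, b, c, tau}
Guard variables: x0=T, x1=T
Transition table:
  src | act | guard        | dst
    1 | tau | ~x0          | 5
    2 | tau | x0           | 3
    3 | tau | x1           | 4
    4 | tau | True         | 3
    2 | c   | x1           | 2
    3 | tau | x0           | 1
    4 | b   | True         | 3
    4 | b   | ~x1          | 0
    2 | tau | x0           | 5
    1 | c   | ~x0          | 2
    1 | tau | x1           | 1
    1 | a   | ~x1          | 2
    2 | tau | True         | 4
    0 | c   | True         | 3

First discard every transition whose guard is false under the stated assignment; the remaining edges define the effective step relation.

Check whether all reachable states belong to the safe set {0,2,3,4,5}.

Answer: INVARIANT VIOLATED at state 1

Trace:
Safe = {0,2,3,4,5}
Reach set: {0,1,3,4}
  0: safe
  1: VIOLATES
  3: safe
  4: safe
witness against invariant: c·tau → 1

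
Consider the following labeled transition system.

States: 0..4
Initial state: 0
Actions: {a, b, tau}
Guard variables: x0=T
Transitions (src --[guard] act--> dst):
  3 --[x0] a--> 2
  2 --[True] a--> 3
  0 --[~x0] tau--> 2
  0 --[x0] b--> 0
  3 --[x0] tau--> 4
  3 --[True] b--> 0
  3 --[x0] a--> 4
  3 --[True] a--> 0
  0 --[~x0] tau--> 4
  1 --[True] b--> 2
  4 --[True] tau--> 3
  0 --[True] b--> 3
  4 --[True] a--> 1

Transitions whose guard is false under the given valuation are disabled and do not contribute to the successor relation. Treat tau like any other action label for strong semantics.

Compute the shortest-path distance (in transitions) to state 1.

Layered search for 1:
  L0 = {0}
  L1 = {3}
  L2 = {2,4}
  L3 = {1}
first hit 1 at d=3 via b·a·a

Answer: 3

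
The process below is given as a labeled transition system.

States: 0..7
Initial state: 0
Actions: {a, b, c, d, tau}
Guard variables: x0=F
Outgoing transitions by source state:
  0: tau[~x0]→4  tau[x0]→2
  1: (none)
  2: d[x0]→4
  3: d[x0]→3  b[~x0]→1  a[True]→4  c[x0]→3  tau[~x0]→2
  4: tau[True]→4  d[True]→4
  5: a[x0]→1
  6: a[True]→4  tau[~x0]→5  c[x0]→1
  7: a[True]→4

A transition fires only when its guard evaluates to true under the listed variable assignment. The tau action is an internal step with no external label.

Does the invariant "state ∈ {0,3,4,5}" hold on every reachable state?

Allowed set {0,3,4,5}
Reachable = {0,4}
  0: ✓
  4: ✓

Answer: INVARIANT HOLDS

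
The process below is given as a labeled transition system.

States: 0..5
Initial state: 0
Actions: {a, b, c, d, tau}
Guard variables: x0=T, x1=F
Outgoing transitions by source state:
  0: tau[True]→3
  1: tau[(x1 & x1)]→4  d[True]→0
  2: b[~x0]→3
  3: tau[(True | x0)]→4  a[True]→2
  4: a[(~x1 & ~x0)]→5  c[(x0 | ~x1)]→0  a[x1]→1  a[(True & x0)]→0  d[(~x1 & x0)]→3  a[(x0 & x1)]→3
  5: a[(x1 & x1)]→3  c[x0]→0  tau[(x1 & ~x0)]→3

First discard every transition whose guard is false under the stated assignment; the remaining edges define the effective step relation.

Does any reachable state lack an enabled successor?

Reachable = {0,2,3,4}
  0: tau→3  [1 exit(s)]
  2: ∅  [deadlock]
  3: a→2  tau→4  [2 exit(s)]
  4: a→0  c→0  d→3  [3 exit(s)]
trace reaching 2: tau·a

Answer: DEADLOCK at state 2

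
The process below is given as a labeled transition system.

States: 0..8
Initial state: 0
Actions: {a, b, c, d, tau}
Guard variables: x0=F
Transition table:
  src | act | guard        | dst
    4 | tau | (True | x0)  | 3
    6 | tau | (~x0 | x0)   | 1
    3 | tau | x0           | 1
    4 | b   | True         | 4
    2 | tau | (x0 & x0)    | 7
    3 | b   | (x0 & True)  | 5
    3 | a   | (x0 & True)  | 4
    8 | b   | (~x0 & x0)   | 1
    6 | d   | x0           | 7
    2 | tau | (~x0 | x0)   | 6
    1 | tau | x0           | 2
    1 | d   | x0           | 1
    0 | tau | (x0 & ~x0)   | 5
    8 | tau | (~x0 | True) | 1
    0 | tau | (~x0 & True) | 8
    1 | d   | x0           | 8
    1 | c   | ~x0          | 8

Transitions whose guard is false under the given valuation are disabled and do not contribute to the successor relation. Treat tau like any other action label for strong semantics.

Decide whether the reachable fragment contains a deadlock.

Reach set: {0,1,8}
  0: tau→8  [1 out]
  1: c→8  [1 out]
  8: tau→1  [1 out]

Answer: DEADLOCK-FREE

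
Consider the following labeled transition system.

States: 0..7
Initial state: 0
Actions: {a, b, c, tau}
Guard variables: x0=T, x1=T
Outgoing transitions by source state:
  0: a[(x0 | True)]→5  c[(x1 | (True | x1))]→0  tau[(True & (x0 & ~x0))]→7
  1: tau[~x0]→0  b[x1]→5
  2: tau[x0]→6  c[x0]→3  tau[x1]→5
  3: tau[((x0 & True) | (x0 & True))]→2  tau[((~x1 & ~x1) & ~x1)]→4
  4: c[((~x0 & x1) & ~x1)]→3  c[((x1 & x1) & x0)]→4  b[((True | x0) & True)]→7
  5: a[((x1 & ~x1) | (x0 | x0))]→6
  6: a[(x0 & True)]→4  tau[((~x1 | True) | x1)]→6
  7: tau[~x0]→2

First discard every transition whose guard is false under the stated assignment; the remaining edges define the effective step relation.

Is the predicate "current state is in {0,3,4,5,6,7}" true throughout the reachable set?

Answer: INVARIANT HOLDS

Working:
Safe = {0,3,4,5,6,7}
Reachable = {0,4,5,6,7}
  0: safe
  4: safe
  5: safe
  6: safe
  7: safe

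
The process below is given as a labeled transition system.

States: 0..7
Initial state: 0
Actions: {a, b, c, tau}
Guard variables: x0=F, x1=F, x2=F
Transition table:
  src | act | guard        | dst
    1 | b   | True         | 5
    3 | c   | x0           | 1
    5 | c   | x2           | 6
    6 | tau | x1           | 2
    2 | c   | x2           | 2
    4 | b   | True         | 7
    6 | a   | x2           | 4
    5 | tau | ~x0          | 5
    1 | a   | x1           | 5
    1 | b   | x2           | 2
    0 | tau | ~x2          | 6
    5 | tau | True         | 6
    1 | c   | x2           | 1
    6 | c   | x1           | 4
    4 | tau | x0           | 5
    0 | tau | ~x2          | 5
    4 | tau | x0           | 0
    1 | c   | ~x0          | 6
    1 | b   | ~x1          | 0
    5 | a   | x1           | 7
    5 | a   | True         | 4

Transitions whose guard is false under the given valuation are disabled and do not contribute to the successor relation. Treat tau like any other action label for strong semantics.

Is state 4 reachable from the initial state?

Answer: REACHABLE

Trace:
After dropping false guards: 9 live edges.
Layer 0: {0}
Layer 1: {5,6}  now seen {0,5,6}
Layer 2: {4}  now seen {0,4,5,6}
Layer 3: {7}  now seen {0,4,5,6,7}
Reach set: {0,4,5,6,7}
Path to 4: tau·a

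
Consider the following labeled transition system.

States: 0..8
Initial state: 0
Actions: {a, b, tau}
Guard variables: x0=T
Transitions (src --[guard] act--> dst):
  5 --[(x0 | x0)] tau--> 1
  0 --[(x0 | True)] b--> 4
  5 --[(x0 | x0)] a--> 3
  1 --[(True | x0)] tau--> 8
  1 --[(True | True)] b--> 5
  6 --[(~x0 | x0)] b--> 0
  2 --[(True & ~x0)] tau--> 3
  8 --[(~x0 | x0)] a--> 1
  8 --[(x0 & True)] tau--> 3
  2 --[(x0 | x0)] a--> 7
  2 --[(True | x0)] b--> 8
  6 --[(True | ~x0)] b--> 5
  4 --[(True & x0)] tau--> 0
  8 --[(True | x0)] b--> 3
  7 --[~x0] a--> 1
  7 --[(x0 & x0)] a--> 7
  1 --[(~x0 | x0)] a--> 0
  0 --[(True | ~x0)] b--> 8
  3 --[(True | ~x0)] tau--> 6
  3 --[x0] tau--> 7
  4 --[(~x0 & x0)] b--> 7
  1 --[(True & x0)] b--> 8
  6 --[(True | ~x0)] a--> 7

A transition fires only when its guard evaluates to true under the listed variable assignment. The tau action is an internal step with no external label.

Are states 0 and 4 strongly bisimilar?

Bisimulation quotient by refinement:
  round 0: {{0,1,2,3,4,5,6,7,8}}
  round 1: {{0},{1,8},{2,6},{3,4},{5},{7}}
  round 2: {{0},{1},{2},{3},{4},{5},{6},{7},{8}}
9 equivalence class(es) (converged in 3)
0∈{0}, 4∈{4}

Answer: NOT BISIMILAR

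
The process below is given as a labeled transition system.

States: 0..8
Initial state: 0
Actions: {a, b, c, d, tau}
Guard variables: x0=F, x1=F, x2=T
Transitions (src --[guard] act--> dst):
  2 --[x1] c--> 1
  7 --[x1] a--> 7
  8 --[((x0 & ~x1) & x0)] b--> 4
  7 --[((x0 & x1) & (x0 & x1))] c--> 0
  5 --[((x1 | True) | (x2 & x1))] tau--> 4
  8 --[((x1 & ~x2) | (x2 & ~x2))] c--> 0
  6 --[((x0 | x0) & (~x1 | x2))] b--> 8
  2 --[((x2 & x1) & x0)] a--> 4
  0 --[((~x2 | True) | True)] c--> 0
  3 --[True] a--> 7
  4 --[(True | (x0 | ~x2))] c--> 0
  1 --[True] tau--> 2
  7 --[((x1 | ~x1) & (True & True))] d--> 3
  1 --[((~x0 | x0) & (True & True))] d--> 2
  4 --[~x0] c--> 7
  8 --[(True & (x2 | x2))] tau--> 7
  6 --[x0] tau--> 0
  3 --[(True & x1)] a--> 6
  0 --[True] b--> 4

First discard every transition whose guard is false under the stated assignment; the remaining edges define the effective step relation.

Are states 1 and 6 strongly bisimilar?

Compute ~ classes (split until stable):
  round 0: {{0,1,2,3,4,5,6,7,8}}
  round 1: {{0},{1},{2,6},{3},{4},{5,8},{7}}
  round 2: {{0},{1},{2,6},{3},{4},{5},{7},{8}}
Fixed point at round 3; 8 class(es).
[1]={1}  [6]={2,6}

Answer: NOT BISIMILAR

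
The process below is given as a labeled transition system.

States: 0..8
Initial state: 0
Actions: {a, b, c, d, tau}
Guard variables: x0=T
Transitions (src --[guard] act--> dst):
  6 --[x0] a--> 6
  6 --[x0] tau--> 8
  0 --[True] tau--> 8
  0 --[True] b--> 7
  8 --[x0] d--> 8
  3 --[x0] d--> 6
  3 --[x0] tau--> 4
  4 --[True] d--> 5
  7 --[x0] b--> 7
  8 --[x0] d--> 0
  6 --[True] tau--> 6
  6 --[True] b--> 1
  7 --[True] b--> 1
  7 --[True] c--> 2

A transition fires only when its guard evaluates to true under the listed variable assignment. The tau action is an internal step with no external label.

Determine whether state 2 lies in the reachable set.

14 transition(s) survive guard evaluation.
depth 0: {0}
depth 1: {7,8}  cumulative {0,7,8}
depth 2: {1,2}  cumulative {0,1,2,7,8}
R = {0,1,2,7,8}
Path to 2: b·c

Answer: REACHABLE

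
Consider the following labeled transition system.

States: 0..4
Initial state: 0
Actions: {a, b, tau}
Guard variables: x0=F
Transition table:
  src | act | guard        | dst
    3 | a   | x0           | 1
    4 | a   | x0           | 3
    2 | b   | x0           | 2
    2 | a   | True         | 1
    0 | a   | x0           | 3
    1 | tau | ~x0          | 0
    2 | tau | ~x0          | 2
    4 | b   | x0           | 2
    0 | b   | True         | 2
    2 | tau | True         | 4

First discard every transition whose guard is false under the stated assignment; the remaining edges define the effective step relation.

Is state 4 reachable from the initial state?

Answer: REACHABLE

Trace:
5 transition(s) survive guard evaluation.
Layer 0: {0}
Layer 1: {2}  cumulative {0,2}
Layer 2: {1,4}  cumulative {0,1,2,4}
Reach set: {0,1,2,4}
witness 4: b·tau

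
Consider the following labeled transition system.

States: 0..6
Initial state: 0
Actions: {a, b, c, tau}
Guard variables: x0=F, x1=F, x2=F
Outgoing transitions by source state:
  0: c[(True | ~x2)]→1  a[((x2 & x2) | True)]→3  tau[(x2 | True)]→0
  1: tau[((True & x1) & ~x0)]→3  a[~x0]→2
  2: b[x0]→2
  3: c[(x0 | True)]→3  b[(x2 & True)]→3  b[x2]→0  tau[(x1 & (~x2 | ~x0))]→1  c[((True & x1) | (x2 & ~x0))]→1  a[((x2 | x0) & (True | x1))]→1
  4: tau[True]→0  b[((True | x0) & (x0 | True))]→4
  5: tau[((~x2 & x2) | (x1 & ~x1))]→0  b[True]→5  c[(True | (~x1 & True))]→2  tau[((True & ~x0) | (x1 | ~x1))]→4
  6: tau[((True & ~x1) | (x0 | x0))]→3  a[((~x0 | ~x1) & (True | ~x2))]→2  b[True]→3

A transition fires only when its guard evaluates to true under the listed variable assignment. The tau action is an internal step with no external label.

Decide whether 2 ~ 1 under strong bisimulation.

Answer: NOT BISIMILAR

Analysis:
Refine partition for ~:
  round 0: {{0,1,2,3,4,5,6}}
  round 1: {{0},{1},{2},{3},{4},{5},{6}}
stable after 2 split(s): 7 block(s)
2∈{2}, 1∈{1}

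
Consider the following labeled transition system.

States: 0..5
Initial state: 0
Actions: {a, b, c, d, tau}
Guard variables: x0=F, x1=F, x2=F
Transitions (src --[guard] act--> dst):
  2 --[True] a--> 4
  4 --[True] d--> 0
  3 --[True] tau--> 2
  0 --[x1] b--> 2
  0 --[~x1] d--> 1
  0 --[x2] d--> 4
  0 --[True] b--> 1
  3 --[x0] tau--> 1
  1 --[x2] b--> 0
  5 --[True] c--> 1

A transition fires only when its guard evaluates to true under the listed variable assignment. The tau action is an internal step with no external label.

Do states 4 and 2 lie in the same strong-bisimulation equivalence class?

Compute ~ classes (split until stable):
  round 0: {{0,1,2,3,4,5}}
  round 1: {{0},{1},{2},{3},{4},{5}}
stable after 2 split(s): 6 block(s)
class of 4: {4}; class of 2: {2}

Answer: NOT BISIMILAR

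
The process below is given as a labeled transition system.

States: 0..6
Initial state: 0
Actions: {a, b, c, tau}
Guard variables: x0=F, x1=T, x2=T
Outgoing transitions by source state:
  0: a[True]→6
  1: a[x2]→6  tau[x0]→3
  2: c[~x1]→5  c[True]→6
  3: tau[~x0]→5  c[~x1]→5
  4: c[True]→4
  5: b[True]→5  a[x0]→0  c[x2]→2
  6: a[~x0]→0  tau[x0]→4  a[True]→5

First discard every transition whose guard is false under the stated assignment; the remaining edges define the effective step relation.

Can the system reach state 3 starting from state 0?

After dropping false guards: 9 live edges.
depth 0: {0}
depth 1: {6}  cumulative {0,6}
depth 2: {5}  cumulative {0,5,6}
depth 3: {2}  cumulative {0,2,5,6}
Reach set: {0,2,5,6}

Answer: UNREACHABLE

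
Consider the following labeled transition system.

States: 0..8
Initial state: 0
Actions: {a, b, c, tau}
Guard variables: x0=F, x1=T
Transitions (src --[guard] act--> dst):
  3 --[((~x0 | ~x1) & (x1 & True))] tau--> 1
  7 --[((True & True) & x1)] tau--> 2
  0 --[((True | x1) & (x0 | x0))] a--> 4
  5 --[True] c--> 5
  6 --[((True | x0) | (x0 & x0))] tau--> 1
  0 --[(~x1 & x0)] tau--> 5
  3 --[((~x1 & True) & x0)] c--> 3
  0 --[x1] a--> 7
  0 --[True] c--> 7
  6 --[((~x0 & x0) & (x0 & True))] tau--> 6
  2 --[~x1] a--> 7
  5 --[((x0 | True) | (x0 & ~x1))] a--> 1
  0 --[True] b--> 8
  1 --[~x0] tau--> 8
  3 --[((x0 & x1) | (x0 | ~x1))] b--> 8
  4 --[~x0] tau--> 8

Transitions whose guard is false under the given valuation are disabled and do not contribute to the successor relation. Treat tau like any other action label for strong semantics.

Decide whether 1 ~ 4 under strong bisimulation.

Answer: BISIMILAR

Working:
Refine partition for ~:
  P[0] = {{0,1,2,3,4,5,6,7,8}}
  P[1] = {{0},{1,3,4,6,7},{2,8},{5}}
  P[2] = {{0},{1,4,7},{2,8},{3,6},{5}}
stable after 3 split(s): 5 block(s)
class of 1: {1,4,7}; class of 4: {1,4,7}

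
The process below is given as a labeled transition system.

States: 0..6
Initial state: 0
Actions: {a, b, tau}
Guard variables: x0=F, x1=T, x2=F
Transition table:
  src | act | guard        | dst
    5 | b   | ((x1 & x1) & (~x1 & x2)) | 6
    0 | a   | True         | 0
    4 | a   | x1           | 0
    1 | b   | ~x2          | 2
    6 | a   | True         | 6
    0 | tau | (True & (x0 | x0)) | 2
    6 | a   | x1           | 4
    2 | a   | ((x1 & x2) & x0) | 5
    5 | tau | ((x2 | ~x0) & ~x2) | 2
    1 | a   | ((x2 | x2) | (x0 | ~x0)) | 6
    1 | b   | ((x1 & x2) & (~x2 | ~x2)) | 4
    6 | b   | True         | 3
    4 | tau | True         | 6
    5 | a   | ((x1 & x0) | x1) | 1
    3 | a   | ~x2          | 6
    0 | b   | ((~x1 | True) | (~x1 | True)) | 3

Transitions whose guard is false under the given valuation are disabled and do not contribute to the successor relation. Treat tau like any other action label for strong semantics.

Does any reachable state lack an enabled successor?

R = {0,3,4,6}
  0: a→0  b→3  [deg 2]
  3: a→6  [deg 1]
  4: a→0  tau→6  [deg 2]
  6: a→4  a→6  b→3  [deg 3]

Answer: DEADLOCK-FREE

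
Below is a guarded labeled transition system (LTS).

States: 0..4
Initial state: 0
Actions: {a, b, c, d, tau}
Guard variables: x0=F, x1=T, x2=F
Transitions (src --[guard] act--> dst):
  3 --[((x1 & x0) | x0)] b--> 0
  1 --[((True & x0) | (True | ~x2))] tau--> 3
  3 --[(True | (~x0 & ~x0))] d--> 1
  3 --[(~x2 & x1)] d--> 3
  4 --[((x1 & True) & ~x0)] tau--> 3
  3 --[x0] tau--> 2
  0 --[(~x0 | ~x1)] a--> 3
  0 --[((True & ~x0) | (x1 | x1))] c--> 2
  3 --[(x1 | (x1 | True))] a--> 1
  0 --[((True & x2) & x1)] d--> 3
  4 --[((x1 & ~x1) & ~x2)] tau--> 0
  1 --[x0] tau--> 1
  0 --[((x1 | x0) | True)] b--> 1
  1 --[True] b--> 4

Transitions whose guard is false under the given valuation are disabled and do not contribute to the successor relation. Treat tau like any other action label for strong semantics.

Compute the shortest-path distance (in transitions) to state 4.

Answer: 2

Analysis:
Layered search for 4:
  L0 = {0}
  L1 = {1,2,3}
  L2 = {4}
4 enters at depth 2; path b·b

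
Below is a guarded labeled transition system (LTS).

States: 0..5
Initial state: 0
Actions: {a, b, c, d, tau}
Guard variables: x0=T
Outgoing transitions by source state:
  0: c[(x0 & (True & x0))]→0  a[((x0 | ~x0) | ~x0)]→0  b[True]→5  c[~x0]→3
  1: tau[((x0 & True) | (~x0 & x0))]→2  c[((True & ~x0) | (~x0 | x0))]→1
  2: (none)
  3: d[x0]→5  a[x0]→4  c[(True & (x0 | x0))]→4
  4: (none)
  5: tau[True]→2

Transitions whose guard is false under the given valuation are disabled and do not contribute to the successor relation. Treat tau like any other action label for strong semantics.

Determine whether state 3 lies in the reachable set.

Answer: UNREACHABLE

Trace:
After dropping false guards: 9 live edges.
depth 0: {0}
depth 1: {5}  now seen {0,5}
depth 2: {2}  now seen {0,2,5}
R = {0,2,5}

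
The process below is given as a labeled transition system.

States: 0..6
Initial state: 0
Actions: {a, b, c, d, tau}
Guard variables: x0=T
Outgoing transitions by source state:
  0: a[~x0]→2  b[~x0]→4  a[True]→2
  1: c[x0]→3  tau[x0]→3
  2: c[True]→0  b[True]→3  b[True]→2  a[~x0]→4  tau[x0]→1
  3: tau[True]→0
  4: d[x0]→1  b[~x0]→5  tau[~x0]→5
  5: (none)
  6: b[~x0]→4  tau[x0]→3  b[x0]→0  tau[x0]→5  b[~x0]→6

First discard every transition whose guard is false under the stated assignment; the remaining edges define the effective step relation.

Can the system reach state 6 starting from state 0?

After dropping false guards: 12 live edges.
depth 0: {0}
depth 1: {2}  cumulative {0,2}
depth 2: {1,3}  cumulative {0,1,2,3}
Reachable = {0,1,2,3}

Answer: UNREACHABLE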